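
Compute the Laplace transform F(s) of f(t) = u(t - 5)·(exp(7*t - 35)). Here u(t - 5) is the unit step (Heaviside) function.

F(s) = exp(-5*s)/(s - 7)

By the second shifting theorem, L{u(t - c)·g(t - c)} = e^(-cs)·G(s) with c = 5 and G(s) = L{g(t)}.
L{e^(7t)} = 1/(s - 7).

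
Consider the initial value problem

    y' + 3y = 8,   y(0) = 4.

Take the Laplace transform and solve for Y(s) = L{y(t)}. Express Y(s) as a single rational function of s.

Apply the Laplace transform to the equation.
With L{y'} = sY - y(0) = sY - 4: the LHS transforms to (s + 3)Y - (4).
The right side is L{8} = 8/s.
So (s + 3)Y = 8/s + (4).
Divide through and combine into a single rational function.

Y(s) = (4*s + 8)/(s^2 + 3*s)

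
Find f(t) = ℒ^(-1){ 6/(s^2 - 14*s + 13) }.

f(t) = exp(7*t)*sinh(6*t)

Rewrite the denominator: s^2 - 14*s + 13 = (s - 7)^2 - 36.
The form in (s - 7) signals a first-shifting-theorem factor e^(7t).
Since L{sinh(6t)} = 6/(s^2 - 36), the inverse is e^(7*t)*sinh(6*t).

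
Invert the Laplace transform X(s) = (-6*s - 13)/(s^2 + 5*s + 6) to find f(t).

f(t) = -exp(-2*t) - 5*exp(-3*t)

Factor the denominator: s^2 + 5*s + 6 = (s + 2)*(s + 3).
Partial fraction decomposition gives [-1/(s + 2)] + [-5/(s + 3)].
Invert each term: -1/(s + 2) ↔ -e^(-2t); -5/(s + 3) ↔ -5e^(-3t).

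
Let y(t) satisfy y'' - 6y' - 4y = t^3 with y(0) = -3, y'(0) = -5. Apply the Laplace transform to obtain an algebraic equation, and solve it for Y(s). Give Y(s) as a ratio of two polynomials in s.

Y(s) = (-3*s^5 + 13*s^4 + 6)/(s^6 - 6*s^5 - 4*s^4)

Apply the Laplace transform to the equation.
Using L{y''} = s^2 Y - s·y(0) - y'(0) and L{y'} = sY - y(0), with y(0) = -3, y'(0) = -5, the left side becomes (s^2 - 6*s - 4)Y - (-3*s + 13).
The right side is L{t^3} = 6/s^4.
So (s^2 - 6*s - 4)Y = 6/s^4 + (-3*s + 13).
Divide through and combine into a single rational function.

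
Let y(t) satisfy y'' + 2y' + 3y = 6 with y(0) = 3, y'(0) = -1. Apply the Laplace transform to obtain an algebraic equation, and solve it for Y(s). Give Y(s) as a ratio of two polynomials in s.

Apply the Laplace transform to the equation.
Using L{y''} = s^2 Y - s·y(0) - y'(0) and L{y'} = sY - y(0), with y(0) = 3, y'(0) = -1, the left side becomes (s^2 + 2*s + 3)Y - (3*s + 5).
The right side is L{6} = 6/s.
So (s^2 + 2*s + 3)Y = 6/s + (3*s + 5).
Isolate Y and clear denominators.

Y(s) = (3*s^2 + 5*s + 6)/(s^3 + 2*s^2 + 3*s)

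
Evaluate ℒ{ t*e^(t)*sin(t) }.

L{sin(t)} = 1/(s^2 + 1).
Multiplying by e^(t) shifts s → s - 1, so L{e^(t)*sin(t)} = 1/((s - 1)^2 + 1).
Then apply L{t·g(t)} = -d/ds[G(s)] with G(s) = 1/((s - 1)^2 + 1):
differentiating 1 time and applying the sign gives 2*(s - 1)/(s^2 - 2*s + 2)^2.

2*(s - 1)/(s^2 - 2*s + 2)^2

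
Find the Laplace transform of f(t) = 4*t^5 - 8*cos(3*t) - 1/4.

The transform is linear, so treat each term independently.
(4)·[L{t^5} = 5!/s^6 = 120/s^6]; L{-1/4} = (-1/4)/s; (-8)·[L{cos(3t)} = s/(s^2 + 9)].

-8*s/(s^2 + 9) - 1/(4*s) + 480/s^6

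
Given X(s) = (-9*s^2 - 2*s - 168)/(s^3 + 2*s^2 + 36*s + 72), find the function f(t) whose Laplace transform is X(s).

f(t) = sin(6*t) - 4*cos(6*t) - 5*exp(-2*t)

Factor the denominator: s^3 + 2*s^2 + 36*s + 72 = (s + 2)*(s^2 + 36).
Partial fraction decomposition gives [-5/(s + 2)] + [-4*s/(s^2 + 36)] + [6/(s^2 + 36)].
Invert each term: -5/(s + 2) ↔ -5e^(-2t); -4·s/(s^2 + 36) ↔ -4cos(6t); 1·6/(s^2 + 36) ↔ sin(6t).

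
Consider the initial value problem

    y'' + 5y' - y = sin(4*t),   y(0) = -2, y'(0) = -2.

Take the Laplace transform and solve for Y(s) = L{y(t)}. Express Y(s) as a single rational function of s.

Take the Laplace transform of both sides.
Using L{y''} = s^2 Y - s·y(0) - y'(0) and L{y'} = sY - y(0), with y(0) = -2, y'(0) = -2, the left side becomes (s^2 + 5*s - 1)Y - (-2*s - 12).
The right side is L{sin(4*t)} = 4/(s^2 + 16).
So (s^2 + 5*s - 1)Y = 4/(s^2 + 16) + (-2*s - 12).
Isolate Y and clear denominators.

Y(s) = (-2*s^3 - 12*s^2 - 32*s - 188)/(s^4 + 5*s^3 + 15*s^2 + 80*s - 16)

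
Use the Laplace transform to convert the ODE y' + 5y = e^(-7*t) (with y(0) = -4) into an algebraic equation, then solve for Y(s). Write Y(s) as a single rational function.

Y(s) = (-4*s - 27)/(s^2 + 12*s + 35)

Take the Laplace transform of both sides.
Using L{y'} = sY - y(0) = sY - (-4), the left side becomes (s + 5)Y - (-4).
The right side is L{e^(-7*t)} = 1/(s + 7).
So (s + 5)Y = 1/(s + 7) + (-4).
Isolate Y and clear denominators.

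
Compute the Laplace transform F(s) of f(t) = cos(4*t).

L{cos(4t)} = s/(s^2 + 16).

F(s) = s/(s^2 + 16)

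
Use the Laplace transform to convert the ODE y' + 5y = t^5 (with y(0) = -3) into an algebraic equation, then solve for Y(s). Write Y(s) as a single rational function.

Take the Laplace transform of both sides.
The derivative rules (L{y'} = sY - y(0) = sY - (-3)) turn the left side into (s + 5)Y - (-3).
The right side is L{t^5} = 120/s^6.
So (s + 5)Y = 120/s^6 + (-3).
Divide through and combine into a single rational function.

Y(s) = (-3*s^6 + 120)/(s^7 + 5*s^6)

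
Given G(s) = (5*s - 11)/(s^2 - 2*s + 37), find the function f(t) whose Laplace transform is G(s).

Complete the square in the denominator: s^2 - 2*s + 37 = (s - 1)^2 + 6^2.
Split the numerator to match: 5*s - 11 = 5·(s - 1) - 1·6.
Invert each term: 5·(s - 1)/((s - 1)^2 + 36) ↔ 5e^(t)cos(6t); -1·6/((s - 1)^2 + 36) ↔ -e^(t)sin(6t).

f(t) = -exp(t)*sin(6*t) + 5*exp(t)*cos(6*t)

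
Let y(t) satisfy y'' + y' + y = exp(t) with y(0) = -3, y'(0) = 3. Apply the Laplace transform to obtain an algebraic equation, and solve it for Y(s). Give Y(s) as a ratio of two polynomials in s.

Y(s) = (-3*s^2 + 3*s + 1)/(s^3 - 1)

Take the Laplace transform of both sides.
With L{y''} = s^2 Y - s·y(0) - y'(0) and L{y'} = sY - y(0), with y(0) = -3, y'(0) = 3: the LHS transforms to (s^2 + s + 1)Y - (-3*s).
The right side is L{exp(t)} = 1/(s - 1).
So (s^2 + s + 1)Y = 1/(s - 1) + (-3*s).
Divide through and combine into a single rational function.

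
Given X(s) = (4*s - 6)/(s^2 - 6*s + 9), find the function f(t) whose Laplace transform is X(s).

f(t) = 6*t*exp(3*t) + 4*exp(3*t)

Factor the denominator: s^2 - 6*s + 9 = (s - 3)^2.
Partial fraction decomposition gives [4/(s - 3)] + [6/(s - 3)^2].
Invert each term: 4/(s - 3) ↔ 4e^(3t); 6/(s - 3)^2 ↔ 6t·e^(3t).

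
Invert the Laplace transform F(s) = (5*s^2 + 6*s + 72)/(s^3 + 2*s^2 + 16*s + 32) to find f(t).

Factor the denominator: s^3 + 2*s^2 + 16*s + 32 = (s + 2)*(s^2 + 16).
Partial fraction decomposition gives [4/(s + 2)] + [s/(s^2 + 16)] + [4/(s^2 + 16)].
Invert each term: 4/(s + 2) ↔ 4e^(-2t); 1·s/(s^2 + 16) ↔ cos(4t); 1·4/(s^2 + 16) ↔ sin(4t).

f(t) = sin(4*t) + cos(4*t) + 4*exp(-2*t)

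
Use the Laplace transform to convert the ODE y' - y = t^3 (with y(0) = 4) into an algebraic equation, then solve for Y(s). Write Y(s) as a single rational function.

Y(s) = (4*s^4 + 6)/(s^5 - s^4)

Laplace-transform each side.
With L{y'} = sY - y(0) = sY - 4: the LHS transforms to (s - 1)Y - (4).
The right side is L{t^3} = 6/s^4.
So (s - 1)Y = 6/s^4 + (4).
Solve for Y(s) and write it as one ratio of polynomials.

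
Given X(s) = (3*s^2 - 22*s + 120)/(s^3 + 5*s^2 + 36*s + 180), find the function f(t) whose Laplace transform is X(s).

Factor the denominator: s^3 + 5*s^2 + 36*s + 180 = (s + 5)*(s^2 + 36).
Partial fraction decomposition gives [5/(s + 5)] + [-2*s/(s^2 + 36)] + [-12/(s^2 + 36)].
Invert each term: 5/(s + 5) ↔ 5e^(-5t); -2·s/(s^2 + 36) ↔ -2cos(6t); -2·6/(s^2 + 36) ↔ -2sin(6t).

f(t) = -2*sin(6*t) - 2*cos(6*t) + 5*exp(-5*t)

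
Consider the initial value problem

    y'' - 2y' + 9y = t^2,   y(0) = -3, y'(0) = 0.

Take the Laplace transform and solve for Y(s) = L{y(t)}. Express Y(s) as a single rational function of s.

Y(s) = (-3*s^4 + 6*s^3 + 2)/(s^5 - 2*s^4 + 9*s^3)

Take the Laplace transform of both sides.
With L{y''} = s^2 Y - s·y(0) - y'(0) and L{y'} = sY - y(0), with y(0) = -3, y'(0) = 0: the LHS transforms to (s^2 - 2*s + 9)Y - (-3*s + 6).
The right side is L{t^2} = 2/s^3.
So (s^2 - 2*s + 9)Y = 2/s^3 + (-3*s + 6).
Divide through and combine into a single rational function.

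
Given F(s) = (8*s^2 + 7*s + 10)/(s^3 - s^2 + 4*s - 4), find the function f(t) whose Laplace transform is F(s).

Factor the denominator: s^3 - s^2 + 4*s - 4 = (s - 1)*(s^2 + 4).
Partial fraction decomposition gives [5/(s - 1)] + [3*s/(s^2 + 4)] + [10/(s^2 + 4)].
Invert each term: 5/(s - 1) ↔ 5e^(t); 3·s/(s^2 + 4) ↔ 3cos(2t); 5·2/(s^2 + 4) ↔ 5sin(2t).

f(t) = 5*exp(t) + 5*sin(2*t) + 3*cos(2*t)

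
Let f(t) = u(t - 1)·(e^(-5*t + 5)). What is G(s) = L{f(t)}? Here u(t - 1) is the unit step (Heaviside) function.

G(s) = exp(-s)/(s + 5)

By the second shifting theorem, L{u(t - c)·g(t - c)} = e^(-cs)·H(s) with c = 1 and H(s) = L{g(t)}.
L{e^(-5t)} = 1/(s + 5).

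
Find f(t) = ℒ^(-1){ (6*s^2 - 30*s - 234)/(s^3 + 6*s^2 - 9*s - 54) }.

f(t) = -5*exp(3*t) + 5*exp(-3*t) + 6*exp(-6*t)

Factor the denominator: s^3 + 6*s^2 - 9*s - 54 = (s - 3)*(s + 3)*(s + 6).
Partial fraction decomposition gives [-5/(s - 3)] + [5/(s + 3)] + [6/(s + 6)].
Invert each term: -5/(s - 3) ↔ -5e^(3t); 5/(s + 3) ↔ 5e^(-3t); 6/(s + 6) ↔ 6e^(-6t).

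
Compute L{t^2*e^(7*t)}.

2/(s - 7)^3

L{e^(7t)} = 1/(s - 7).
Then apply L{t^2·g(t)} = (-1)^2 d^2/ds^2[G(s)] with G(s) = 1/(s - 7):
differentiating 2 times and applying the sign gives 2/(s - 7)^3.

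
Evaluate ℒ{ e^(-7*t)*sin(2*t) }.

L{sin(2t)} = 2/(s^2 + 4).
By the first shifting theorem, multiplying by e^(-7t) replaces s with s + 7.

2/((s + 7)^2 + 4)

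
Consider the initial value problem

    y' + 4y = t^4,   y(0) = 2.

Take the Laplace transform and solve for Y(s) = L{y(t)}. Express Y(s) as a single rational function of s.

Apply the Laplace transform to the equation.
The derivative rules (L{y'} = sY - y(0) = sY - 2) turn the left side into (s + 4)Y - (2).
The right side is L{t^4} = 24/s^5.
So (s + 4)Y = 24/s^5 + (2).
Divide through and combine into a single rational function.

Y(s) = (2*s^5 + 24)/(s^6 + 4*s^5)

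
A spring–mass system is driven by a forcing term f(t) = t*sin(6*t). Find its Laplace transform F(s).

F(s) = 12*s/(s^2 + 36)^2

L{sin(6t)} = 6/(s^2 + 36).
Then apply L{t·g(t)} = -d/ds[G(s)] with G(s) = 6/(s^2 + 36):
differentiating 1 time and applying the sign gives 12*s/(s^2 + 36)^2.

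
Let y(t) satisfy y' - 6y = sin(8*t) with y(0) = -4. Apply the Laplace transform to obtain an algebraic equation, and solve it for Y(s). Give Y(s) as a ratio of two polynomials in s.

Apply the Laplace transform to the equation.
With L{y'} = sY - y(0) = sY - (-4): the LHS transforms to (s - 6)Y - (-4).
The right side is L{sin(8*t)} = 8/(s^2 + 64).
So (s - 6)Y = 8/(s^2 + 64) + (-4).
Isolate Y and clear denominators.

Y(s) = (-4*s^2 - 248)/(s^3 - 6*s^2 + 64*s - 384)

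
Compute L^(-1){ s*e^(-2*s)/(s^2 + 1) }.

Heaviside(t - 2)*(cos(t - 2))

The factor e^(-2s) signals a time shift by c = 2 (second shifting theorem).
L{cos(t)} = s/(s^2 + 1), so L^-1{s/(s^2 + 1)} = cos(t).
Hence the inverse is u(t - 2) times that function evaluated at t - 2.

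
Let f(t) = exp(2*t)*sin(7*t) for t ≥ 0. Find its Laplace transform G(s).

G(s) = 7/((s - 2)^2 + 49)

L{sin(7t)} = 7/(s^2 + 49).
By the first shifting theorem, multiplying by e^(2t) replaces s with s - 2.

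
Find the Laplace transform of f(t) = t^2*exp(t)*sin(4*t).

8*(3*s^2 - 6*s - 13)/(s^2 - 2*s + 17)^3

L{sin(4t)} = 4/(s^2 + 16).
Multiplying by e^(t) shifts s → s - 1, so L{exp(t)*sin(4*t)} = 4/((s - 1)^2 + 16).
Then apply L{t^2·g(t)} = (-1)^2 d^2/ds^2[G(s)] with G(s) = 4/((s - 1)^2 + 16):
differentiating 2 times and applying the sign gives 8*(3*s^2 - 6*s - 13)/(s^2 - 2*s + 17)^3.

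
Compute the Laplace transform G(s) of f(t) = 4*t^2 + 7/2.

By linearity of the Laplace transform, transform each term separately.
L{7/2} = (7/2)/s; (4)·[L{t^2} = 2!/s^3 = 2/s^3].

G(s) = 7/(2*s) + 8/s^3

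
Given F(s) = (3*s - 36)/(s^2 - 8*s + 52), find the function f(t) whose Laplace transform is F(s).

f(t) = -4*exp(4*t)*sin(6*t) + 3*exp(4*t)*cos(6*t)

Complete the square in the denominator: s^2 - 8*s + 52 = (s - 4)^2 + 6^2.
Split the numerator to match: 3*s - 36 = 3·(s - 4) - 4·6.
Invert each term: 3·(s - 4)/((s - 4)^2 + 36) ↔ 3e^(4t)cos(6t); -4·6/((s - 4)^2 + 36) ↔ -4e^(4t)sin(6t).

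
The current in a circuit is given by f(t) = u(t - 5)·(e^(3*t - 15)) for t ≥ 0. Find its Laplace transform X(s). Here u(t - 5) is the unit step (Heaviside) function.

X(s) = exp(-5*s)/(s - 3)

By the second shifting theorem, L{u(t - c)·g(t - c)} = e^(-cs)·G(s) with c = 5 and G(s) = L{g(t)}.
L{e^(3t)} = 1/(s - 3).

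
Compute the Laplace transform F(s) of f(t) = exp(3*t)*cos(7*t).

F(s) = (s - 3)/((s - 3)^2 + 49)

L{cos(7t)} = s/(s^2 + 49).
By the first shifting theorem, multiplying by e^(3t) replaces s with s - 3.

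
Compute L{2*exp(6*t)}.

L{2} = 2/s.
By the first shifting theorem, multiplying by e^(6t) replaces s with s - 6.

2/(s - 6)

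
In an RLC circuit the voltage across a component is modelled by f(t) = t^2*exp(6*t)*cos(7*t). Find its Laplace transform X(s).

X(s) = 2*(s - 6)*(s^2 - 12*s - 111)/(s^2 - 12*s + 85)^3

L{cos(7t)} = s/(s^2 + 49).
Multiplying by e^(6t) shifts s → s - 6, so L{exp(6*t)*cos(7*t)} = (s - 6)/((s - 6)^2 + 49).
Then apply L{t^2·g(t)} = (-1)^2 d^2/ds^2[G(s)] with G(s) = (s - 6)/((s - 6)^2 + 49):
differentiating 2 times and applying the sign gives 2*(s - 6)*(s^2 - 12*s - 111)/(s^2 - 12*s + 85)^3.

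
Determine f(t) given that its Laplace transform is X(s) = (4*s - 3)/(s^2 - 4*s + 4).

Factor the denominator: s^2 - 4*s + 4 = (s - 2)^2.
Partial fraction decomposition gives [4/(s - 2)] + [5/(s - 2)^2].
Invert each term: 4/(s - 2) ↔ 4e^(2t); 5/(s - 2)^2 ↔ 5t·e^(2t).

f(t) = 5*t*exp(2*t) + 4*exp(2*t)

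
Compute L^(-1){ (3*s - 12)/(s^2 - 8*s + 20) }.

3*exp(4*t)*cos(2*t)

Rewrite the denominator: s^2 - 8*s + 20 = (s - 4)^2 + 4.
The form in (s - 4) signals a first-shifting-theorem factor e^(4t).
Since L{cos(2t)} = s/(s^2 + 4), the inverse is e^(4*t)*cos(2*t), scaled by 3.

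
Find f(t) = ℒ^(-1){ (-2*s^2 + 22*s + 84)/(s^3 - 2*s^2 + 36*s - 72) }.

Factor the denominator: s^3 - 2*s^2 + 36*s - 72 = (s - 2)*(s^2 + 36).
Partial fraction decomposition gives [3/(s - 2)] + [-5*s/(s^2 + 36)] + [12/(s^2 + 36)].
Invert each term: 3/(s - 2) ↔ 3e^(2t); -5·s/(s^2 + 36) ↔ -5cos(6t); 2·6/(s^2 + 36) ↔ 2sin(6t).

f(t) = 3*exp(2*t) + 2*sin(6*t) - 5*cos(6*t)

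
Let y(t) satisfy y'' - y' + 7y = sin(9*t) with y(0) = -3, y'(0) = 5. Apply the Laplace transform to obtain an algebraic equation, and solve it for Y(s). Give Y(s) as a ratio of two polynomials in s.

Y(s) = (-3*s^3 + 8*s^2 - 243*s + 657)/(s^4 - s^3 + 88*s^2 - 81*s + 567)

Take the Laplace transform of both sides.
The derivative rules (L{y''} = s^2 Y - s·y(0) - y'(0) and L{y'} = sY - y(0), with y(0) = -3, y'(0) = 5) turn the left side into (s^2 - s + 7)Y - (-3*s + 8).
The right side is L{sin(9*t)} = 9/(s^2 + 81).
So (s^2 - s + 7)Y = 9/(s^2 + 81) + (-3*s + 8).
Solve for Y(s) and write it as one ratio of polynomials.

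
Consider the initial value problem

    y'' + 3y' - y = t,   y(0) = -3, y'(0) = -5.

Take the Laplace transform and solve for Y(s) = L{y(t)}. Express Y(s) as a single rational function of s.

Y(s) = (-3*s^3 - 14*s^2 + 1)/(s^4 + 3*s^3 - s^2)

Transform both sides with L{·}.
Using L{y''} = s^2 Y - s·y(0) - y'(0) and L{y'} = sY - y(0), with y(0) = -3, y'(0) = -5, the left side becomes (s^2 + 3*s - 1)Y - (-3*s - 14).
The right side is L{t} = s^(-2).
So (s^2 + 3*s - 1)Y = s^(-2) + (-3*s - 14).
Solve for Y(s) and write it as one ratio of polynomials.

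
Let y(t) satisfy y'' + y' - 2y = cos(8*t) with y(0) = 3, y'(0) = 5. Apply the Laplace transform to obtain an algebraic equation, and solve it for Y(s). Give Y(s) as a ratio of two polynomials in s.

Transform both sides with L{·}.
Using L{y''} = s^2 Y - s·y(0) - y'(0) and L{y'} = sY - y(0), with y(0) = 3, y'(0) = 5, the left side becomes (s^2 + s - 2)Y - (3*s + 8).
The right side is L{cos(8*t)} = s/(s^2 + 64).
So (s^2 + s - 2)Y = s/(s^2 + 64) + (3*s + 8).
Solve for Y(s) and write it as one ratio of polynomials.

Y(s) = (3*s^3 + 8*s^2 + 193*s + 512)/(s^4 + s^3 + 62*s^2 + 64*s - 128)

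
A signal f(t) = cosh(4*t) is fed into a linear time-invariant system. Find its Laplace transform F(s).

F(s) = s/(s^2 - 16)

L{cosh(4t)} = s/(s^2 - 16).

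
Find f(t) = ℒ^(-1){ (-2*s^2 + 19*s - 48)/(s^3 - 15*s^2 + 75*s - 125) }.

f(t) = -3*t^2*exp(5*t)/2 - t*exp(5*t) - 2*exp(5*t)

Factor the denominator: s^3 - 15*s^2 + 75*s - 125 = (s - 5)^3.
Partial fraction decomposition gives [-2/(s - 5)] + [-1/(s - 5)^2] + [-3/(s - 5)^3].
Invert each term: -2/(s - 5) ↔ -2e^(5t); -1/(s - 5)^2 ↔ -t·e^(5t); -3/(s - 5)^3 ↔ (-3/2)t^2·e^(5t).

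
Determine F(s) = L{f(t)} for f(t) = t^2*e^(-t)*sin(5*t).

F(s) = 10*(3*s^2 + 6*s - 22)/(s^2 + 2*s + 26)^3

L{sin(5t)} = 5/(s^2 + 25).
Multiplying by e^(-t) shifts s → s + 1, so L{e^(-t)*sin(5*t)} = 5/((s + 1)^2 + 25).
Then apply L{t^2·g(t)} = (-1)^2 d^2/ds^2[G(s)] with G(s) = 5/((s + 1)^2 + 25):
differentiating 2 times and applying the sign gives 10*(3*s^2 + 6*s - 22)/(s^2 + 2*s + 26)^3.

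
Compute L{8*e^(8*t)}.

L{8} = 8/s.
By the first shifting theorem, multiplying by e^(8t) replaces s with s - 8.

8/(s - 8)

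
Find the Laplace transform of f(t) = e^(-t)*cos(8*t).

L{cos(8t)} = s/(s^2 + 64).
By the first shifting theorem, multiplying by e^(-t) replaces s with s + 1.

(s + 1)/((s + 1)^2 + 64)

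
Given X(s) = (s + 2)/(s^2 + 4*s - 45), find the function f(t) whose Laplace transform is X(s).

Rewrite the denominator: s^2 + 4*s - 45 = (s + 2)^2 - 49.
The form in (s + 2) signals a first-shifting-theorem factor e^(-2t).
Since L{cosh(7t)} = s/(s^2 - 49), the inverse is e^(-2*t)*cosh(7*t).

f(t) = exp(-2*t)*cosh(7*t)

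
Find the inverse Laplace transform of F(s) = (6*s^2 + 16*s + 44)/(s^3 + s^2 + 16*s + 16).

3*sin(4*t) + 4*cos(4*t) + 2*exp(-t)

Factor the denominator: s^3 + s^2 + 16*s + 16 = (s + 1)*(s^2 + 16).
Partial fraction decomposition gives [2/(s + 1)] + [4*s/(s^2 + 16)] + [12/(s^2 + 16)].
Invert each term: 2/(s + 1) ↔ 2e^(-t); 4·s/(s^2 + 16) ↔ 4cos(4t); 3·4/(s^2 + 16) ↔ 3sin(4t).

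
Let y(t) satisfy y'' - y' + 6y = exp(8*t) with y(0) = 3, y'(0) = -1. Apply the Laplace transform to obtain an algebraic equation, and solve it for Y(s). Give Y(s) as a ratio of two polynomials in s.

Y(s) = (3*s^2 - 28*s + 33)/(s^3 - 9*s^2 + 14*s - 48)

Apply the Laplace transform to the equation.
Using L{y''} = s^2 Y - s·y(0) - y'(0) and L{y'} = sY - y(0), with y(0) = 3, y'(0) = -1, the left side becomes (s^2 - s + 6)Y - (3*s - 4).
The right side is L{exp(8*t)} = 1/(s - 8).
So (s^2 - s + 6)Y = 1/(s - 8) + (3*s - 4).
Solve for Y(s) and write it as one ratio of polynomials.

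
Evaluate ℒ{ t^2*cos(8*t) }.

L{cos(8t)} = s/(s^2 + 64).
Then apply L{t^2·g(t)} = (-1)^2 d^2/ds^2[G(s)] with G(s) = s/(s^2 + 64):
differentiating 2 times and applying the sign gives 2*s*(s^2 - 192)/(s^2 + 64)^3.

2*s*(s^2 - 192)/(s^2 + 64)^3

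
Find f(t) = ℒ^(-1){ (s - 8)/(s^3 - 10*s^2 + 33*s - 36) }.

f(t) = 5*t*exp(3*t) - 4*exp(4*t) + 4*exp(3*t)

Factor the denominator: s^3 - 10*s^2 + 33*s - 36 = (s - 4)*(s - 3)^2.
Partial fraction decomposition gives [4/(s - 3)] + [5/(s - 3)^2] + [-4/(s - 4)].
Invert each term: 4/(s - 3) ↔ 4e^(3t); 5/(s - 3)^2 ↔ 5t·e^(3t); -4/(s - 4) ↔ -4e^(4t).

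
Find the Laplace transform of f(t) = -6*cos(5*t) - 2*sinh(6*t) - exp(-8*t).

-6*s/(s^2 + 25) - 12/(s^2 - 36) - 1/(s + 8)

The transform is linear, so treat each term independently.
(-1)·[L{e^(-8t)} = 1/(s + 8)]; (-6)·[L{cos(5t)} = s/(s^2 + 25)]; (-2)·[L{sinh(6t)} = 6/(s^2 - 36)].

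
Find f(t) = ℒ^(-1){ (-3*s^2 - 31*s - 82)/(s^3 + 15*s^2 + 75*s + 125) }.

f(t) = -t^2*exp(-5*t) - t*exp(-5*t) - 3*exp(-5*t)

Factor the denominator: s^3 + 15*s^2 + 75*s + 125 = (s + 5)^3.
Partial fraction decomposition gives [-3/(s + 5)] + [-1/(s + 5)^2] + [-2/(s + 5)^3].
Invert each term: -3/(s + 5) ↔ -3e^(-5t); -1/(s + 5)^2 ↔ -t·e^(-5t); -2/(s + 5)^3 ↔ (-1)t^2·e^(-5t).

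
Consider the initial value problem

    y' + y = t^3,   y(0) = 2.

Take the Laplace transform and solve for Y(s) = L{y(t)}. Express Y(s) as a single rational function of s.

Y(s) = (2*s^4 + 6)/(s^5 + s^4)

Take the Laplace transform of both sides.
Using L{y'} = sY - y(0) = sY - 2, the left side becomes (s + 1)Y - (2).
The right side is L{t^3} = 6/s^4.
So (s + 1)Y = 6/s^4 + (2).
Divide through and combine into a single rational function.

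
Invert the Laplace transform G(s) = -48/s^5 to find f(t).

Since L{t^4} = 4!/s^5 = 24/s^5, the inverse is t^4, scaled by -2.

f(t) = -2*t^4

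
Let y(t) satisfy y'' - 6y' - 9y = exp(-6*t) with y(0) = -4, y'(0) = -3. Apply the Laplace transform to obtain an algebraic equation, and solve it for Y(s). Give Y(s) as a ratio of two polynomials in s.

Apply the Laplace transform to the equation.
The derivative rules (L{y''} = s^2 Y - s·y(0) - y'(0) and L{y'} = sY - y(0), with y(0) = -4, y'(0) = -3) turn the left side into (s^2 - 6*s - 9)Y - (-4*s + 21).
The right side is L{exp(-6*t)} = 1/(s + 6).
So (s^2 - 6*s - 9)Y = 1/(s + 6) + (-4*s + 21).
Divide through and combine into a single rational function.

Y(s) = (-4*s^2 - 3*s + 127)/(s^3 - 45*s - 54)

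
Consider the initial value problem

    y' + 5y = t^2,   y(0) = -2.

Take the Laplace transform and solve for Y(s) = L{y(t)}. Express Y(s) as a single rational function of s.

Apply the Laplace transform to the equation.
Using L{y'} = sY - y(0) = sY - (-2), the left side becomes (s + 5)Y - (-2).
The right side is L{t^2} = 2/s^3.
So (s + 5)Y = 2/s^3 + (-2).
Solve for Y(s) and write it as one ratio of polynomials.

Y(s) = (-2*s^3 + 2)/(s^4 + 5*s^3)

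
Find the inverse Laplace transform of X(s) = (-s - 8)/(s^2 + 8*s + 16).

Factor the denominator: s^2 + 8*s + 16 = (s + 4)^2.
Partial fraction decomposition gives [-1/(s + 4)] + [-4/(s + 4)^2].
Invert each term: -1/(s + 4) ↔ -e^(-4t); -4/(s + 4)^2 ↔ -4t·e^(-4t).

-4*t*exp(-4*t) - exp(-4*t)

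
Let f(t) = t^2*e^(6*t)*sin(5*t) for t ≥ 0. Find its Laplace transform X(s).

L{sin(5t)} = 5/(s^2 + 25).
Multiplying by e^(6t) shifts s → s - 6, so L{e^(6*t)*sin(5*t)} = 5/((s - 6)^2 + 25).
Then apply L{t^2·g(t)} = (-1)^2 d^2/ds^2[G(s)] with G(s) = 5/((s - 6)^2 + 25):
differentiating 2 times and applying the sign gives 10*(3*s^2 - 36*s + 83)/(s^2 - 12*s + 61)^3.

X(s) = 10*(3*s^2 - 36*s + 83)/(s^2 - 12*s + 61)^3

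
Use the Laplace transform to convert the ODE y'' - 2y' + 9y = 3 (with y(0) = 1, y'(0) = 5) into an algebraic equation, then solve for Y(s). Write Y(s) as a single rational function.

Y(s) = (s^2 + 3*s + 3)/(s^3 - 2*s^2 + 9*s)

Apply the Laplace transform to the equation.
Using L{y''} = s^2 Y - s·y(0) - y'(0) and L{y'} = sY - y(0), with y(0) = 1, y'(0) = 5, the left side becomes (s^2 - 2*s + 9)Y - (s + 3).
The right side is L{3} = 3/s.
So (s^2 - 2*s + 9)Y = 3/s + (s + 3).
Divide through and combine into a single rational function.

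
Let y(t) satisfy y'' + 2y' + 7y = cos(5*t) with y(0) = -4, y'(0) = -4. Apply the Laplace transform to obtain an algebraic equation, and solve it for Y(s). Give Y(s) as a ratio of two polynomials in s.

Y(s) = (-4*s^3 - 12*s^2 - 99*s - 300)/(s^4 + 2*s^3 + 32*s^2 + 50*s + 175)

Apply the Laplace transform to the equation.
With L{y''} = s^2 Y - s·y(0) - y'(0) and L{y'} = sY - y(0), with y(0) = -4, y'(0) = -4: the LHS transforms to (s^2 + 2*s + 7)Y - (-4*s - 12).
The right side is L{cos(5*t)} = s/(s^2 + 25).
So (s^2 + 2*s + 7)Y = s/(s^2 + 25) + (-4*s - 12).
Isolate Y and clear denominators.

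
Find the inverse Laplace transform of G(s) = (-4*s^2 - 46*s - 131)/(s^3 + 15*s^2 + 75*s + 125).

Factor the denominator: s^3 + 15*s^2 + 75*s + 125 = (s + 5)^3.
Partial fraction decomposition gives [-4/(s + 5)] + [-6/(s + 5)^2] + [-1/(s + 5)^3].
Invert each term: -4/(s + 5) ↔ -4e^(-5t); -6/(s + 5)^2 ↔ -6t·e^(-5t); -1/(s + 5)^3 ↔ (-1/2)t^2·e^(-5t).

-t^2*exp(-5*t)/2 - 6*t*exp(-5*t) - 4*exp(-5*t)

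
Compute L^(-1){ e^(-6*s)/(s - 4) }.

The factor e^(-6s) signals a time shift by c = 6 (second shifting theorem).
L{e^(4t)} = 1/(s - 4), so L^-1{1/(s - 4)} = e^(4*t).
Hence the inverse is u(t - 6) times that function evaluated at t - 6.

Heaviside(t - 6)*(exp(4*t - 24))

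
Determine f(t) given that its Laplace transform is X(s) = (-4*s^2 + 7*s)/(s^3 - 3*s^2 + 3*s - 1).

f(t) = 3*t^2*exp(t)/2 - t*exp(t) - 4*exp(t)

Factor the denominator: s^3 - 3*s^2 + 3*s - 1 = (s - 1)^3.
Partial fraction decomposition gives [-4/(s - 1)] + [-1/(s - 1)^2] + [3/(s - 1)^3].
Invert each term: -4/(s - 1) ↔ -4e^(t); -1/(s - 1)^2 ↔ -t·e^(t); 3/(s - 1)^3 ↔ (3/2)t^2·e^(t).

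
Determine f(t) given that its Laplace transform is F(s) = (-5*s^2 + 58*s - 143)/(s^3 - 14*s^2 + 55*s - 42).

f(t) = 3*exp(7*t) - 5*exp(6*t) - 3*exp(t)

Factor the denominator: s^3 - 14*s^2 + 55*s - 42 = (s - 7)*(s - 6)*(s - 1).
Partial fraction decomposition gives [3/(s - 7)] + [-5/(s - 6)] + [-3/(s - 1)].
Invert each term: 3/(s - 7) ↔ 3e^(7t); -5/(s - 6) ↔ -5e^(6t); -3/(s - 1) ↔ -3e^(t).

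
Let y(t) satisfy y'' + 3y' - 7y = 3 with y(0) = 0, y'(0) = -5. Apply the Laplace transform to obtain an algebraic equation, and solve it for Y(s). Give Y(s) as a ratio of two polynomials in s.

Laplace-transform each side.
The derivative rules (L{y''} = s^2 Y - s·y(0) - y'(0) and L{y'} = sY - y(0), with y(0) = 0, y'(0) = -5) turn the left side into (s^2 + 3*s - 7)Y - (-5).
The right side is L{3} = 3/s.
So (s^2 + 3*s - 7)Y = 3/s + (-5).
Divide through and combine into a single rational function.

Y(s) = (-5*s + 3)/(s^3 + 3*s^2 - 7*s)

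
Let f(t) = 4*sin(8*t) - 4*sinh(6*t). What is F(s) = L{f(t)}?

F(s) = 32/(s^2 + 64) - 24/(s^2 - 36)

By linearity of the Laplace transform, transform each term separately.
(-4)·[L{sinh(6t)} = 6/(s^2 - 36)]; (4)·[L{sin(8t)} = 8/(s^2 + 64)].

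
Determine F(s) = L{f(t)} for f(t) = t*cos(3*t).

F(s) = (s - 3)*(s + 3)/(s^2 + 9)^2

L{cos(3t)} = s/(s^2 + 9).
Then apply L{t·g(t)} = -d/ds[G(s)] with G(s) = s/(s^2 + 9):
differentiating 1 time and applying the sign gives (s - 3)*(s + 3)/(s^2 + 9)^2.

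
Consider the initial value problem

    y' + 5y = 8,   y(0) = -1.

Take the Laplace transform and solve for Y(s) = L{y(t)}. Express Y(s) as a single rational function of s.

Laplace-transform each side.
With L{y'} = sY - y(0) = sY - (-1): the LHS transforms to (s + 5)Y - (-1).
The right side is L{8} = 8/s.
So (s + 5)Y = 8/s + (-1).
Divide through and combine into a single rational function.

Y(s) = (-s + 8)/(s^2 + 5*s)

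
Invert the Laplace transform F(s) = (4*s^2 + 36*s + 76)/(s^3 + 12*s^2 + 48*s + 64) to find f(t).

f(t) = -2*t^2*exp(-4*t) + 4*t*exp(-4*t) + 4*exp(-4*t)

Factor the denominator: s^3 + 12*s^2 + 48*s + 64 = (s + 4)^3.
Partial fraction decomposition gives [4/(s + 4)] + [4/(s + 4)^2] + [-4/(s + 4)^3].
Invert each term: 4/(s + 4) ↔ 4e^(-4t); 4/(s + 4)^2 ↔ 4t·e^(-4t); -4/(s + 4)^3 ↔ (-2)t^2·e^(-4t).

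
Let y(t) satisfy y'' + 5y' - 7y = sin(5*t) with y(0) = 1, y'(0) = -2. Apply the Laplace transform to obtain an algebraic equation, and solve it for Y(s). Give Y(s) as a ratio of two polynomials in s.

Y(s) = (s^3 + 3*s^2 + 25*s + 80)/(s^4 + 5*s^3 + 18*s^2 + 125*s - 175)

Take the Laplace transform of both sides.
Using L{y''} = s^2 Y - s·y(0) - y'(0) and L{y'} = sY - y(0), with y(0) = 1, y'(0) = -2, the left side becomes (s^2 + 5*s - 7)Y - (s + 3).
The right side is L{sin(5*t)} = 5/(s^2 + 25).
So (s^2 + 5*s - 7)Y = 5/(s^2 + 25) + (s + 3).
Solve for Y(s) and write it as one ratio of polynomials.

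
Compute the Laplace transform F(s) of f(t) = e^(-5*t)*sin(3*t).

L{sin(3t)} = 3/(s^2 + 9).
By the first shifting theorem, multiplying by e^(-5t) replaces s with s + 5.

F(s) = 3/((s + 5)^2 + 9)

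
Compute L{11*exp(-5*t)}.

L{11} = 11/s.
By the first shifting theorem, multiplying by e^(-5t) replaces s with s + 5.

11/(s + 5)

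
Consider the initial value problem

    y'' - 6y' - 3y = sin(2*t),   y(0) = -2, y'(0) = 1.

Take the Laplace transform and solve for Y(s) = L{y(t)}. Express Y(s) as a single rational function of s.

Take the Laplace transform of both sides.
With L{y''} = s^2 Y - s·y(0) - y'(0) and L{y'} = sY - y(0), with y(0) = -2, y'(0) = 1: the LHS transforms to (s^2 - 6*s - 3)Y - (-2*s + 13).
The right side is L{sin(2*t)} = 2/(s^2 + 4).
So (s^2 - 6*s - 3)Y = 2/(s^2 + 4) + (-2*s + 13).
Divide through and combine into a single rational function.

Y(s) = (-2*s^3 + 13*s^2 - 8*s + 54)/(s^4 - 6*s^3 + s^2 - 24*s - 12)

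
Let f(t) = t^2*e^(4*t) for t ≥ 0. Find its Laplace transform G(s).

G(s) = 2/(s - 4)^3

L{e^(4t)} = 1/(s - 4).
Then apply L{t^2·g(t)} = (-1)^2 d^2/ds^2[H(s)] with H(s) = 1/(s - 4):
differentiating 2 times and applying the sign gives 2/(s - 4)^3.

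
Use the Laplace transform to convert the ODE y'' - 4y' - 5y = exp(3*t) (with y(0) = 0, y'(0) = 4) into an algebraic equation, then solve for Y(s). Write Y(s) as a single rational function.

Y(s) = (4*s - 11)/(s^3 - 7*s^2 + 7*s + 15)

Laplace-transform each side.
With L{y''} = s^2 Y - s·y(0) - y'(0) and L{y'} = sY - y(0), with y(0) = 0, y'(0) = 4: the LHS transforms to (s^2 - 4*s - 5)Y - (4).
The right side is L{exp(3*t)} = 1/(s - 3).
So (s^2 - 4*s - 5)Y = 1/(s - 3) + (4).
Solve for Y(s) and write it as one ratio of polynomials.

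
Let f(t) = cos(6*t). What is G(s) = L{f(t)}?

G(s) = s/(s^2 + 36)

L{cos(6t)} = s/(s^2 + 36).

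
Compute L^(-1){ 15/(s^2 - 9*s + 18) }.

Factor the denominator: s^2 - 9*s + 18 = (s - 6)*(s - 3).
Partial fraction decomposition gives [-5/(s - 3)] + [5/(s - 6)].
Invert each term: -5/(s - 3) ↔ -5e^(3t); 5/(s - 6) ↔ 5e^(6t).

5*exp(6*t) - 5*exp(3*t)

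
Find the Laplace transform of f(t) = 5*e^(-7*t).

L{5} = 5/s.
By the first shifting theorem, multiplying by e^(-7t) replaces s with s + 7.

5/(s + 7)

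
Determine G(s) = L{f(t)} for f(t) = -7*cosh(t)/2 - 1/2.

By linearity of the Laplace transform, transform each term separately.
(-7/2)·[L{cosh(t)} = s/(s^2 - 1)]; L{-1/2} = (-1/2)/s.

G(s) = -7*s/(2*(s^2 - 1)) - 1/(2*s)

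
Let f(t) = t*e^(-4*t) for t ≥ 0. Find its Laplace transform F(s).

F(s) = (s + 4)^(-2)

L{e^(-4t)} = 1/(s + 4).
Then apply L{t·g(t)} = -d/ds[G(s)] with G(s) = 1/(s + 4):
differentiating 1 time and applying the sign gives (s + 4)^(-2).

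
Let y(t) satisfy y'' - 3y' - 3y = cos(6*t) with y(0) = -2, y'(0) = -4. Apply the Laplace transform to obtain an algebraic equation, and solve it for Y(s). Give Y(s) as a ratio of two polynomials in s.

Take the Laplace transform of both sides.
With L{y''} = s^2 Y - s·y(0) - y'(0) and L{y'} = sY - y(0), with y(0) = -2, y'(0) = -4: the LHS transforms to (s^2 - 3*s - 3)Y - (-2*s + 2).
The right side is L{cos(6*t)} = s/(s^2 + 36).
So (s^2 - 3*s - 3)Y = s/(s^2 + 36) + (-2*s + 2).
Divide through and combine into a single rational function.

Y(s) = (-2*s^3 + 2*s^2 - 71*s + 72)/(s^4 - 3*s^3 + 33*s^2 - 108*s - 108)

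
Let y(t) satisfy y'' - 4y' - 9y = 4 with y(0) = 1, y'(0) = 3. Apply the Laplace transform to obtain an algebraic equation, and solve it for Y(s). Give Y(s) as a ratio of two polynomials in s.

Laplace-transform each side.
Using L{y''} = s^2 Y - s·y(0) - y'(0) and L{y'} = sY - y(0), with y(0) = 1, y'(0) = 3, the left side becomes (s^2 - 4*s - 9)Y - (s - 1).
The right side is L{4} = 4/s.
So (s^2 - 4*s - 9)Y = 4/s + (s - 1).
Solve for Y(s) and write it as one ratio of polynomials.

Y(s) = (s^2 - s + 4)/(s^3 - 4*s^2 - 9*s)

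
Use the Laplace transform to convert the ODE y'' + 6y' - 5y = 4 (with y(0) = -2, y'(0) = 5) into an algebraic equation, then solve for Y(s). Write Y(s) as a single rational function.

Take the Laplace transform of both sides.
The derivative rules (L{y''} = s^2 Y - s·y(0) - y'(0) and L{y'} = sY - y(0), with y(0) = -2, y'(0) = 5) turn the left side into (s^2 + 6*s - 5)Y - (-2*s - 7).
The right side is L{4} = 4/s.
So (s^2 + 6*s - 5)Y = 4/s + (-2*s - 7).
Isolate Y and clear denominators.

Y(s) = (-2*s^2 - 7*s + 4)/(s^3 + 6*s^2 - 5*s)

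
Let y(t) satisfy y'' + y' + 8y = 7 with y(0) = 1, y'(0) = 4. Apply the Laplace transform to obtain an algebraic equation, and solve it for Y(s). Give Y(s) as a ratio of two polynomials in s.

Y(s) = (s^2 + 5*s + 7)/(s^3 + s^2 + 8*s)

Take the Laplace transform of both sides.
Using L{y''} = s^2 Y - s·y(0) - y'(0) and L{y'} = sY - y(0), with y(0) = 1, y'(0) = 4, the left side becomes (s^2 + s + 8)Y - (s + 5).
The right side is L{7} = 7/s.
So (s^2 + s + 8)Y = 7/s + (s + 5).
Solve for Y(s) and write it as one ratio of polynomials.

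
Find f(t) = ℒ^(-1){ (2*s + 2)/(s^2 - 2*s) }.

f(t) = 3*exp(2*t) - 1

Factor the denominator: s^2 - 2*s = s*(s - 2).
Partial fraction decomposition gives [3/(s - 2)] + [-1/s].
Invert each term: 3/(s - 2) ↔ 3e^(2t); -1/(s - 0) ↔ -e^(0t).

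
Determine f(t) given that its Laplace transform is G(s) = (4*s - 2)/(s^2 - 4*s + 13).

Complete the square in the denominator: s^2 - 4*s + 13 = (s - 2)^2 + 3^2.
Split the numerator to match: 4*s - 2 = 4·(s - 2) + 2·3.
Invert each term: 4·(s - 2)/((s - 2)^2 + 9) ↔ 4e^(2t)cos(3t); 2·3/((s - 2)^2 + 9) ↔ 2e^(2t)sin(3t).

f(t) = 2*exp(2*t)*sin(3*t) + 4*exp(2*t)*cos(3*t)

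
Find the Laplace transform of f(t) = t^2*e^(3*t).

2/(s - 3)^3

L{e^(3t)} = 1/(s - 3).
Then apply L{t^2·g(t)} = (-1)^2 d^2/ds^2[G(s)] with G(s) = 1/(s - 3):
differentiating 2 times and applying the sign gives 2/(s - 3)^3.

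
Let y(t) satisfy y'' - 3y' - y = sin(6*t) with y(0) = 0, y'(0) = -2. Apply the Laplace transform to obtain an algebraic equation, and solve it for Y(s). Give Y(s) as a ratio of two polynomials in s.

Y(s) = (-2*s^2 - 66)/(s^4 - 3*s^3 + 35*s^2 - 108*s - 36)

Transform both sides with L{·}.
The derivative rules (L{y''} = s^2 Y - s·y(0) - y'(0) and L{y'} = sY - y(0), with y(0) = 0, y'(0) = -2) turn the left side into (s^2 - 3*s - 1)Y - (-2).
The right side is L{sin(6*t)} = 6/(s^2 + 36).
So (s^2 - 3*s - 1)Y = 6/(s^2 + 36) + (-2).
Divide through and combine into a single rational function.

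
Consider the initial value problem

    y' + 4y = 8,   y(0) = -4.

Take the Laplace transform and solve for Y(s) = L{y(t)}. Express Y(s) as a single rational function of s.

Y(s) = (-4*s + 8)/(s^2 + 4*s)

Laplace-transform each side.
The derivative rules (L{y'} = sY - y(0) = sY - (-4)) turn the left side into (s + 4)Y - (-4).
The right side is L{8} = 8/s.
So (s + 4)Y = 8/s + (-4).
Isolate Y and clear denominators.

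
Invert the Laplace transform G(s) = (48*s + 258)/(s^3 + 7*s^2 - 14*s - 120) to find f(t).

Factor the denominator: s^3 + 7*s^2 - 14*s - 120 = (s - 4)*(s + 5)*(s + 6).
Partial fraction decomposition gives [5/(s - 4)] + [-2/(s + 5)] + [-3/(s + 6)].
Invert each term: 5/(s - 4) ↔ 5e^(4t); -2/(s + 5) ↔ -2e^(-5t); -3/(s + 6) ↔ -3e^(-6t).

f(t) = 5*exp(4*t) - 2*exp(-5*t) - 3*exp(-6*t)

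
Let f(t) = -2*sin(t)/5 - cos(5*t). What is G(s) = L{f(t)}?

G(s) = -s/(s^2 + 25) - 2/(5*(s^2 + 1))

Apply the Laplace transform termwise.
(-2/5)·[L{sin(t)} = 1/(s^2 + 1)]; (-1)·[L{cos(5t)} = s/(s^2 + 25)].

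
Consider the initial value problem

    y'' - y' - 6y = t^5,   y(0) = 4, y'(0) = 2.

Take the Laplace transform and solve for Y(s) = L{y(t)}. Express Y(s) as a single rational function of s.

Y(s) = (4*s^7 - 2*s^6 + 120)/(s^8 - s^7 - 6*s^6)

Laplace-transform each side.
The derivative rules (L{y''} = s^2 Y - s·y(0) - y'(0) and L{y'} = sY - y(0), with y(0) = 4, y'(0) = 2) turn the left side into (s^2 - s - 6)Y - (4*s - 2).
The right side is L{t^5} = 120/s^6.
So (s^2 - s - 6)Y = 120/s^6 + (4*s - 2).
Solve for Y(s) and write it as one ratio of polynomials.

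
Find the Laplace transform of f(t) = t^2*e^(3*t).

L{e^(3t)} = 1/(s - 3).
Then apply L{t^2·g(t)} = (-1)^2 d^2/ds^2[H(s)] with H(s) = 1/(s - 3):
differentiating 2 times and applying the sign gives 2/(s - 3)^3.

2/(s - 3)^3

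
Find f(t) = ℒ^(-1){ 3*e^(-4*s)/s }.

The factor e^(-4s) signals a time shift by c = 4 (second shifting theorem).
L{3} = 3/s, so L^-1{3/s} = 3.
Hence the inverse is u(t - 4) times that function evaluated at t - 4.

f(t) = Heaviside(t - 4)*(3)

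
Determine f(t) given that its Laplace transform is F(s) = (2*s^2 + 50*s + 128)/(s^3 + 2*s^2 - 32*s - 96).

Factor the denominator: s^3 + 2*s^2 - 32*s - 96 = (s - 6)*(s + 4)^2.
Partial fraction decomposition gives [-3/(s + 4)] + [4/(s + 4)^2] + [5/(s - 6)].
Invert each term: -3/(s + 4) ↔ -3e^(-4t); 4/(s + 4)^2 ↔ 4t·e^(-4t); 5/(s - 6) ↔ 5e^(6t).

f(t) = 4*t*exp(-4*t) + 5*exp(6*t) - 3*exp(-4*t)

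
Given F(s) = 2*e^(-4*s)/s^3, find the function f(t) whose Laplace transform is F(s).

f(t) = Heaviside(t - 4)*((t - 4)^2)

The factor e^(-4s) signals a time shift by c = 4 (second shifting theorem).
L{t^2} = 2!/s^3 = 2/s^3, so L^-1{2/s^3} = t^2.
Hence the inverse is u(t - 4) times that function evaluated at t - 4.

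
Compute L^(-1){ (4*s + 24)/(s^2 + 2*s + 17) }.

5*exp(-t)*sin(4*t) + 4*exp(-t)*cos(4*t)

Complete the square in the denominator: s^2 + 2*s + 17 = (s + 1)^2 + 4^2.
Split the numerator to match: 4*s + 24 = 4·(s + 1) + 5·4.
Invert each term: 4·(s + 1)/((s + 1)^2 + 16) ↔ 4e^(-t)cos(4t); 5·4/((s + 1)^2 + 16) ↔ 5e^(-t)sin(4t).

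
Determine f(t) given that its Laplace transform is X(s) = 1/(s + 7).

Since L{e^(-7t)} = 1/(s + 7), the inverse is e^(-7*t).

f(t) = exp(-7*t)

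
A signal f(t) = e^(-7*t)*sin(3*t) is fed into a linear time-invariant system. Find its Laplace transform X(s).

L{sin(3t)} = 3/(s^2 + 9).
By the first shifting theorem, multiplying by e^(-7t) replaces s with s + 7.

X(s) = 3/((s + 7)^2 + 9)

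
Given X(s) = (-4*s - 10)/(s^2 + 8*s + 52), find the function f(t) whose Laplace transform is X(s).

Complete the square in the denominator: s^2 + 8*s + 52 = (s + 4)^2 + 6^2.
Split the numerator to match: -4*s - 10 = -4·(s + 4) + 1·6.
Invert each term: -4·(s + 4)/((s + 4)^2 + 36) ↔ -4e^(-4t)cos(6t); 1·6/((s + 4)^2 + 36) ↔ e^(-4t)sin(6t).

f(t) = exp(-4*t)*sin(6*t) - 4*exp(-4*t)*cos(6*t)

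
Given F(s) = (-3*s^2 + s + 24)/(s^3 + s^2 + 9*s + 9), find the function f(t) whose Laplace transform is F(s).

f(t) = 2*sin(3*t) - 5*cos(3*t) + 2*exp(-t)

Factor the denominator: s^3 + s^2 + 9*s + 9 = (s + 1)*(s^2 + 9).
Partial fraction decomposition gives [2/(s + 1)] + [-5*s/(s^2 + 9)] + [6/(s^2 + 9)].
Invert each term: 2/(s + 1) ↔ 2e^(-t); -5·s/(s^2 + 9) ↔ -5cos(3t); 2·3/(s^2 + 9) ↔ 2sin(3t).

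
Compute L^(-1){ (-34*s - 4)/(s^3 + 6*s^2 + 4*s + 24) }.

Factor the denominator: s^3 + 6*s^2 + 4*s + 24 = (s + 6)*(s^2 + 4).
Partial fraction decomposition gives [5/(s + 6)] + [-5*s/(s^2 + 4)] + [-4/(s^2 + 4)].
Invert each term: 5/(s + 6) ↔ 5e^(-6t); -5·s/(s^2 + 4) ↔ -5cos(2t); -2·2/(s^2 + 4) ↔ -2sin(2t).

-2*sin(2*t) - 5*cos(2*t) + 5*exp(-6*t)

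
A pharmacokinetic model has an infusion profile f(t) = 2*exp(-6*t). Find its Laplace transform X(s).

X(s) = 2/(s + 6)

L{2} = 2/s.
By the first shifting theorem, multiplying by e^(-6t) replaces s with s + 6.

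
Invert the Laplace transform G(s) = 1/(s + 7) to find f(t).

Since L{e^(-7t)} = 1/(s + 7), the inverse is e^(-7*t).

f(t) = exp(-7*t)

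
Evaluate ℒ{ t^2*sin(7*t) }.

14*(3*s^2 - 49)/(s^2 + 49)^3

L{sin(7t)} = 7/(s^2 + 49).
Then apply L{t^2·g(t)} = (-1)^2 d^2/ds^2[H(s)] with H(s) = 7/(s^2 + 49):
differentiating 2 times and applying the sign gives 14*(3*s^2 - 49)/(s^2 + 49)^3.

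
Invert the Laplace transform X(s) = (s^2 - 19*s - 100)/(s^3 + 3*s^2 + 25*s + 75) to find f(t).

Factor the denominator: s^3 + 3*s^2 + 25*s + 75 = (s + 3)*(s^2 + 25).
Partial fraction decomposition gives [-1/(s + 3)] + [2*s/(s^2 + 25)] + [-25/(s^2 + 25)].
Invert each term: -1/(s + 3) ↔ -e^(-3t); 2·s/(s^2 + 25) ↔ 2cos(5t); -5·5/(s^2 + 25) ↔ -5sin(5t).

f(t) = -5*sin(5*t) + 2*cos(5*t) - exp(-3*t)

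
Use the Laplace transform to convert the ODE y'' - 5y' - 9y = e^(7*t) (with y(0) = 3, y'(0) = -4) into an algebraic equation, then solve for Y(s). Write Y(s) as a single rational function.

Y(s) = (3*s^2 - 40*s + 134)/(s^3 - 12*s^2 + 26*s + 63)

Transform both sides with L{·}.
The derivative rules (L{y''} = s^2 Y - s·y(0) - y'(0) and L{y'} = sY - y(0), with y(0) = 3, y'(0) = -4) turn the left side into (s^2 - 5*s - 9)Y - (3*s - 19).
The right side is L{e^(7*t)} = 1/(s - 7).
So (s^2 - 5*s - 9)Y = 1/(s - 7) + (3*s - 19).
Divide through and combine into a single rational function.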